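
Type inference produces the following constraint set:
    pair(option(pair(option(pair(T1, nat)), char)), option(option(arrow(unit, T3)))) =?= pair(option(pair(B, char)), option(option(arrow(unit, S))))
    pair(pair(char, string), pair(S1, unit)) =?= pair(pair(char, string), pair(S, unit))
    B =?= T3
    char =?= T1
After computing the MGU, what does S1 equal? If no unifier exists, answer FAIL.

Decompose pair/2: option(pair(option(pair(T1, nat)), char)) =?= option(pair(B, char)),  option(option(arrow(unit, T3))) =?= option(option(arrow(unit, S))).
Decompose option/1: pair(option(pair(T1, nat)), char) =?= pair(B, char).
Decompose pair/2: option(pair(T1, nat)) =?= B,  char =?= char.
Bind B := option(pair(T1, nat)); substituting into the one remaining equation that mentions B gives: option(pair(T1, nat)) =?= T3.
Delete trivial equation char =?= char.
Decompose option/1: option(arrow(unit, T3)) =?= option(arrow(unit, S)).
Decompose option/1: arrow(unit, T3) =?= arrow(unit, S).
Decompose arrow/2: unit =?= unit,  T3 =?= S.
Delete trivial equation unit =?= unit.
Bind T3 := S; substituting into the one remaining equation that mentions T3 gives: option(pair(T1, nat)) =?= S.
Decompose pair/2: pair(char, string) =?= pair(char, string),  pair(S1, unit) =?= pair(S, unit).
Delete trivial equation pair(char, string) =?= pair(char, string).
Decompose pair/2: S1 =?= S,  unit =?= unit.
Bind S1 := S; no other remaining equation mentions S1.
Delete trivial equation unit =?= unit.
Bind S := option(pair(T1, nat)); no other remaining equation mentions S. Substituting into the earlier bindings gives T3 := option(pair(T1, nat)), S1 := option(pair(T1, nat)).
Bind T1 := char. Substituting into the earlier bindings gives B := option(pair(char, nat)), T3 := option(pair(char, nat)), S1 := option(pair(char, nat)), S := option(pair(char, nat)).
MGU = { B := option(pair(char, nat)), T3 := option(pair(char, nat)), S1 := option(pair(char, nat)), S := option(pair(char, nat)), T1 := char }, so S1 := option(pair(char, nat)).

option(pair(char, nat))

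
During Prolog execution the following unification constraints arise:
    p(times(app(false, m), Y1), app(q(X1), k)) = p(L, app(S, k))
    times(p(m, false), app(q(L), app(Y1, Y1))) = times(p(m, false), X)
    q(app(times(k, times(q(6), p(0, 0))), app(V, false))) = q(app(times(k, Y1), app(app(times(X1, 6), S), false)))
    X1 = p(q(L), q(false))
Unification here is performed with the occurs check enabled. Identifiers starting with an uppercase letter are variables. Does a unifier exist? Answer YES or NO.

YES

Decompose p/2: times(app(false, m), Y1) = L,  app(q(X1), k) = app(S, k).
Bind L := times(app(false, m), Y1); substituting into the 2 remaining equations that mention L gives: times(p(m, false), app(q(times(app(false, m), Y1)), app(Y1, Y1))) = times(p(m, false), X),  X1 = p(q(times(app(false, m), Y1)), q(false)).
Decompose app/2: q(X1) = S,  k = k.
Bind S := q(X1); substituting into the one remaining equation that mentions S gives: q(app(times(k, times(q(6), p(0, 0))), app(V, false))) = q(app(times(k, Y1), app(app(times(X1, 6), q(X1)), false))).
Delete trivial equation k = k.
Decompose times/2: p(m, false) = p(m, false),  app(q(times(app(false, m), Y1)), app(Y1, Y1)) = X.
Delete trivial equation p(m, false) = p(m, false).
Bind X := app(q(times(app(false, m), Y1)), app(Y1, Y1)); no other remaining equation mentions X.
Decompose q/1: app(times(k, times(q(6), p(0, 0))), app(V, false)) = app(times(k, Y1), app(app(times(X1, 6), q(X1)), false)).
Decompose app/2: times(k, times(q(6), p(0, 0))) = times(k, Y1),  app(V, false) = app(app(times(X1, 6), q(X1)), false).
Decompose times/2: k = k,  times(q(6), p(0, 0)) = Y1.
Delete trivial equation k = k.
Bind Y1 := times(q(6), p(0, 0)); substituting into the one remaining equation that mentions Y1 gives: X1 = p(q(times(app(false, m), times(q(6), p(0, 0)))), q(false)). Substituting into the earlier bindings gives L := times(app(false, m), times(q(6), p(0, 0))), X := app(q(times(app(false, m), times(q(6), p(0, 0)))), app(times(q(6), p(0, 0)), times(q(6), p(0, 0)))).
Decompose app/2: V = app(times(X1, 6), q(X1)),  false = false.
Bind V := app(times(X1, 6), q(X1)); no other remaining equation mentions V.
Delete trivial equation false = false.
Bind X1 := p(q(times(app(false, m), times(q(6), p(0, 0)))), q(false)). Substituting into the earlier bindings gives S := q(p(q(times(app(false, m), times(q(6), p(0, 0)))), q(false))), V := app(times(p(q(times(app(false, m), times(q(6), p(0, 0)))), q(false)), 6), q(p(q(times(app(false, m), times(q(6), p(0, 0)))), q(false)))).
No equations remain and no clash or occurs-check failure arose, so a unifier exists.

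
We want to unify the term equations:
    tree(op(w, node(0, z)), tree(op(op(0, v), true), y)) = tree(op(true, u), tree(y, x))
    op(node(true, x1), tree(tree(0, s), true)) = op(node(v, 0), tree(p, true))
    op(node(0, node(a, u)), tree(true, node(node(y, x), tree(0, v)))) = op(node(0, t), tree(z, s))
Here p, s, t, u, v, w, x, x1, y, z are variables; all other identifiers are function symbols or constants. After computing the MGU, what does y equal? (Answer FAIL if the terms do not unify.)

op(op(0, true), true)

Decompose tree/2: op(w, node(0, z)) = op(true, u),  tree(op(op(0, v), true), y) = tree(y, x).
Decompose op/2: w = true,  node(0, z) = u.
Bind w := true; no other remaining equation mentions w.
Bind u := node(0, z); substituting into the one remaining equation that mentions u gives: op(node(0, node(a, node(0, z))), tree(true, node(node(y, x), tree(0, v)))) = op(node(0, t), tree(z, s)).
Decompose tree/2: op(op(0, v), true) = y,  y = x.
Bind y := op(op(0, v), true); substituting into the 2 remaining equations that mention y gives: op(op(0, v), true) = x,  op(node(0, node(a, node(0, z))), tree(true, node(node(op(op(0, v), true), x), tree(0, v)))) = op(node(0, t), tree(z, s)).
Bind x := op(op(0, v), true); substituting into the one remaining equation that mentions x gives: op(node(0, node(a, node(0, z))), tree(true, node(node(op(op(0, v), true), op(op(0, v), true)), tree(0, v)))) = op(node(0, t), tree(z, s)).
Decompose op/2: node(true, x1) = node(v, 0),  tree(tree(0, s), true) = tree(p, true).
Decompose node/2: true = v,  x1 = 0.
Bind v := true; substituting into the one remaining equation that mentions v gives: op(node(0, node(a, node(0, z))), tree(true, node(node(op(op(0, true), true), op(op(0, true), true)), tree(0, true)))) = op(node(0, t), tree(z, s)). Substituting into the earlier bindings gives y := op(op(0, true), true), x := op(op(0, true), true).
Bind x1 := 0; no other remaining equation mentions x1.
Decompose tree/2: tree(0, s) = p,  true = true.
Bind p := tree(0, s); no other remaining equation mentions p.
Delete trivial equation true = true.
Decompose op/2: node(0, node(a, node(0, z))) = node(0, t),  tree(true, node(node(op(op(0, true), true), op(op(0, true), true)), tree(0, true))) = tree(z, s).
Decompose node/2: 0 = 0,  node(a, node(0, z)) = t.
Delete trivial equation 0 = 0.
Bind t := node(a, node(0, z)); no other remaining equation mentions t.
Decompose tree/2: true = z,  node(node(op(op(0, true), true), op(op(0, true), true)), tree(0, true)) = s.
Bind z := true; no other remaining equation mentions z. Substituting into the earlier bindings gives u := node(0, true), t := node(a, node(0, true)).
Bind s := node(node(op(op(0, true), true), op(op(0, true), true)), tree(0, true)). Substituting into the earlier binding gives p := tree(0, node(node(op(op(0, true), true), op(op(0, true), true)), tree(0, true))).
MGU = { w -> true, u -> node(0, true), y -> op(op(0, true), true), x -> op(op(0, true), true), v -> true, x1 -> 0, p -> tree(0, node(node(op(op(0, true), true), op(op(0, true), true)), tree(0, true))), t -> node(a, node(0, true)), z -> true, s -> node(node(op(op(0, true), true), op(op(0, true), true)), tree(0, true)) }, so y -> op(op(0, true), true).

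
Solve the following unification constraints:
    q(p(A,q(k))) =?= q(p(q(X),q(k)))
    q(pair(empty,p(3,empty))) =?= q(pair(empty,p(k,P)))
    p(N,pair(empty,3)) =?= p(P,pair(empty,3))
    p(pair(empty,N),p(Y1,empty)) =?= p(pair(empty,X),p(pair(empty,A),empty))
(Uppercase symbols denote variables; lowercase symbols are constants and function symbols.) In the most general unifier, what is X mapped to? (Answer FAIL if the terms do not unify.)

FAIL

Decompose q/1: p(A,q(k)) =?= p(q(X),q(k)).
Decompose p/2: A =?= q(X),  q(k) =?= q(k).
Bind A := q(X); substituting into the one remaining equation that mentions A gives: p(pair(empty,N),p(Y1,empty)) =?= p(pair(empty,X),p(pair(empty,q(X)),empty)).
Delete trivial equation q(k) =?= q(k).
Decompose q/1: pair(empty,p(3,empty)) =?= pair(empty,p(k,P)).
Decompose pair/2: empty =?= empty,  p(3,empty) =?= p(k,P).
Delete trivial equation empty =?= empty.
Decompose p/2: 3 =?= k,  empty =?= P.
Clash: constants 3 and k differ; no unifier exists.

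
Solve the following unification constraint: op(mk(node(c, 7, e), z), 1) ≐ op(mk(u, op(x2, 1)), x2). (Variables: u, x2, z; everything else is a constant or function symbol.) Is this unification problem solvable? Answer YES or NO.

Decompose op/2: mk(node(c, 7, e), z) ≐ mk(u, op(x2, 1)),  1 ≐ x2.
Decompose mk/2: node(c, 7, e) ≐ u,  z ≐ op(x2, 1).
Bind u := node(c, 7, e); no other remaining equation mentions u.
Bind z := op(x2, 1); no other remaining equation mentions z.
Bind x2 := 1. Substituting into the earlier binding gives z := op(1, 1).
No equations remain and no clash or occurs-check failure arose, so a unifier exists.

YES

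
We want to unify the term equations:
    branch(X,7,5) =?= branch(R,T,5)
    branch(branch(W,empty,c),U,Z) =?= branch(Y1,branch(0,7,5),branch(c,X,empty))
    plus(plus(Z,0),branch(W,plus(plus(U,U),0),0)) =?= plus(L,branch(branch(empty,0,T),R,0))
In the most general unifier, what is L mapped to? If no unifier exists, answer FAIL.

plus(branch(c,plus(plus(branch(0,7,5),branch(0,7,5)),0),empty),0)

Decompose branch/3: X =?= R,  7 =?= T,  5 =?= 5.
Bind X := R; substituting into the one remaining equation that mentions X gives: branch(branch(W,empty,c),U,Z) =?= branch(Y1,branch(0,7,5),branch(c,R,empty)).
Bind T := 7; substituting into the one remaining equation that mentions T gives: plus(plus(Z,0),branch(W,plus(plus(U,U),0),0)) =?= plus(L,branch(branch(empty,0,7),R,0)).
Delete trivial equation 5 =?= 5.
Decompose branch/3: branch(W,empty,c) =?= Y1,  U =?= branch(0,7,5),  Z =?= branch(c,R,empty).
Bind Y1 := branch(W,empty,c); no other remaining equation mentions Y1.
Bind U := branch(0,7,5); substituting into the one remaining equation that mentions U gives: plus(plus(Z,0),branch(W,plus(plus(branch(0,7,5),branch(0,7,5)),0),0)) =?= plus(L,branch(branch(empty,0,7),R,0)).
Bind Z := branch(c,R,empty); substituting into the remaining equation gives: plus(plus(branch(c,R,empty),0),branch(W,plus(plus(branch(0,7,5),branch(0,7,5)),0),0)) =?= plus(L,branch(branch(empty,0,7),R,0)).
Decompose plus/2: plus(branch(c,R,empty),0) =?= L,  branch(W,plus(plus(branch(0,7,5),branch(0,7,5)),0),0) =?= branch(branch(empty,0,7),R,0).
Bind L := plus(branch(c,R,empty),0); no other remaining equation mentions L.
Decompose branch/3: W =?= branch(empty,0,7),  plus(plus(branch(0,7,5),branch(0,7,5)),0) =?= R,  0 =?= 0.
Bind W := branch(empty,0,7); no other remaining equation mentions W. Substituting into the earlier binding gives Y1 := branch(branch(empty,0,7),empty,c).
Bind R := plus(plus(branch(0,7,5),branch(0,7,5)),0); no other remaining equation mentions R. Substituting into the earlier bindings gives X := plus(plus(branch(0,7,5),branch(0,7,5)),0), Z := branch(c,plus(plus(branch(0,7,5),branch(0,7,5)),0),empty), L := plus(branch(c,plus(plus(branch(0,7,5),branch(0,7,5)),0),empty),0).
Delete trivial equation 0 =?= 0.
MGU = { X := plus(plus(branch(0,7,5),branch(0,7,5)),0), T := 7, Y1 := branch(branch(empty,0,7),empty,c), U := branch(0,7,5), Z := branch(c,plus(plus(branch(0,7,5),branch(0,7,5)),0),empty), L := plus(branch(c,plus(plus(branch(0,7,5),branch(0,7,5)),0),empty),0), W := branch(empty,0,7), R := plus(plus(branch(0,7,5),branch(0,7,5)),0) }, so L := plus(branch(c,plus(plus(branch(0,7,5),branch(0,7,5)),0),empty),0).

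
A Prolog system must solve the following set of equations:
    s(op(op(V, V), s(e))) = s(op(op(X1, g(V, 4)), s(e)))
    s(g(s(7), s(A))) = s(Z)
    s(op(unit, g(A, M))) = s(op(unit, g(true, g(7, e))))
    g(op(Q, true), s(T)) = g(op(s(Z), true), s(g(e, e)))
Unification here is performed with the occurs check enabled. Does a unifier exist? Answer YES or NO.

Decompose s/1: op(op(V, V), s(e)) = op(op(X1, g(V, 4)), s(e)).
Decompose op/2: op(V, V) = op(X1, g(V, 4)),  s(e) = s(e).
Decompose op/2: V = X1,  V = g(V, 4).
Bind V := X1; substituting into the one remaining equation that mentions V gives: X1 = g(X1, 4).
Occurs check fails: X1 occurs in g(X1, 4); the equation X1 = g(X1, 4) has no finite solution.

NO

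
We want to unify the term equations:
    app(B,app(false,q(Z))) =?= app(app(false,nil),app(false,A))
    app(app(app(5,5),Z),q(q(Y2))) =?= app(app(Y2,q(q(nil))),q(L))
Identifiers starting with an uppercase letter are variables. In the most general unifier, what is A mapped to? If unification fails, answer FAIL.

q(q(q(nil)))

Decompose app/2: B =?= app(false,nil),  app(false,q(Z)) =?= app(false,A).
Bind B := app(false,nil); no other remaining equation mentions B.
Decompose app/2: false =?= false,  q(Z) =?= A.
Delete trivial equation false =?= false.
Bind A := q(Z); no other remaining equation mentions A.
Decompose app/2: app(app(5,5),Z) =?= app(Y2,q(q(nil))),  q(q(Y2)) =?= q(L).
Decompose app/2: app(5,5) =?= Y2,  Z =?= q(q(nil)).
Bind Y2 := app(5,5); substituting into the one remaining equation that mentions Y2 gives: q(q(app(5,5))) =?= q(L).
Bind Z := q(q(nil)); no other remaining equation mentions Z. Substituting into the earlier binding gives A := q(q(q(nil))).
Decompose q/1: q(app(5,5)) =?= L.
Bind L := q(app(5,5)).
MGU = { B ↦ app(false,nil), A ↦ q(q(q(nil))), Y2 ↦ app(5,5), Z ↦ q(q(nil)), L ↦ q(app(5,5)) }, so A ↦ q(q(q(nil))).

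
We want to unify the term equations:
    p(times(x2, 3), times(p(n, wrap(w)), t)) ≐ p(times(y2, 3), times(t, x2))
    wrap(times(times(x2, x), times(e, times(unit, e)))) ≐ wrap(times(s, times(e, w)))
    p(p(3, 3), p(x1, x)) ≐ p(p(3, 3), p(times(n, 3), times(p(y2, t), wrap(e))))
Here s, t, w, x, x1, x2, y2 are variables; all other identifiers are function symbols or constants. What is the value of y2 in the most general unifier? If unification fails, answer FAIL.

Decompose p/2: times(x2, 3) ≐ times(y2, 3),  times(p(n, wrap(w)), t) ≐ times(t, x2).
Decompose times/2: x2 ≐ y2,  3 ≐ 3.
Bind x2 := y2; substituting into the 2 remaining equations that mention x2 gives: times(p(n, wrap(w)), t) ≐ times(t, y2),  wrap(times(times(y2, x), times(e, times(unit, e)))) ≐ wrap(times(s, times(e, w))).
Delete trivial equation 3 ≐ 3.
Decompose times/2: p(n, wrap(w)) ≐ t,  t ≐ y2.
Bind t := p(n, wrap(w)); substituting into the 2 remaining equations that mention t gives: p(n, wrap(w)) ≐ y2,  p(p(3, 3), p(x1, x)) ≐ p(p(3, 3), p(times(n, 3), times(p(y2, p(n, wrap(w))), wrap(e)))).
Bind y2 := p(n, wrap(w)); substituting into the remaining equations gives: wrap(times(times(p(n, wrap(w)), x), times(e, times(unit, e)))) ≐ wrap(times(s, times(e, w))),  p(p(3, 3), p(x1, x)) ≐ p(p(3, 3), p(times(n, 3), times(p(p(n, wrap(w)), p(n, wrap(w))), wrap(e)))). Substituting into the earlier binding gives x2 := p(n, wrap(w)).
Decompose wrap/1: times(times(p(n, wrap(w)), x), times(e, times(unit, e))) ≐ times(s, times(e, w)).
Decompose times/2: times(p(n, wrap(w)), x) ≐ s,  times(e, times(unit, e)) ≐ times(e, w).
Bind s := times(p(n, wrap(w)), x); no other remaining equation mentions s.
Decompose times/2: e ≐ e,  times(unit, e) ≐ w.
Delete trivial equation e ≐ e.
Bind w := times(unit, e); substituting into the remaining equation gives: p(p(3, 3), p(x1, x)) ≐ p(p(3, 3), p(times(n, 3), times(p(p(n, wrap(times(unit, e))), p(n, wrap(times(unit, e)))), wrap(e)))). Substituting into the earlier bindings gives x2 := p(n, wrap(times(unit, e))), t := p(n, wrap(times(unit, e))), y2 := p(n, wrap(times(unit, e))), s := times(p(n, wrap(times(unit, e))), x).
Decompose p/2: p(3, 3) ≐ p(3, 3),  p(x1, x) ≐ p(times(n, 3), times(p(p(n, wrap(times(unit, e))), p(n, wrap(times(unit, e)))), wrap(e))).
Delete trivial equation p(3, 3) ≐ p(3, 3).
Decompose p/2: x1 ≐ times(n, 3),  x ≐ times(p(p(n, wrap(times(unit, e))), p(n, wrap(times(unit, e)))), wrap(e)).
Bind x1 := times(n, 3); no other remaining equation mentions x1.
Bind x := times(p(p(n, wrap(times(unit, e))), p(n, wrap(times(unit, e)))), wrap(e)). Substituting into the earlier binding gives s := times(p(n, wrap(times(unit, e))), times(p(p(n, wrap(times(unit, e))), p(n, wrap(times(unit, e)))), wrap(e))).
MGU = { x2 -> p(n, wrap(times(unit, e))), t -> p(n, wrap(times(unit, e))), y2 -> p(n, wrap(times(unit, e))), s -> times(p(n, wrap(times(unit, e))), times(p(p(n, wrap(times(unit, e))), p(n, wrap(times(unit, e)))), wrap(e))), w -> times(unit, e), x1 -> times(n, 3), x -> times(p(p(n, wrap(times(unit, e))), p(n, wrap(times(unit, e)))), wrap(e)) }, so y2 -> p(n, wrap(times(unit, e))).

p(n, wrap(times(unit, e)))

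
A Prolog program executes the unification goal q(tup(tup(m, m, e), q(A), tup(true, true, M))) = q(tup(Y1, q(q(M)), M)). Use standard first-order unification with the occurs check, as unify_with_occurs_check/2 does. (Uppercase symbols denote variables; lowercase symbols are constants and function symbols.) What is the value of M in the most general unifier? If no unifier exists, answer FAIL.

FAIL

Decompose q/1: tup(tup(m, m, e), q(A), tup(true, true, M)) = tup(Y1, q(q(M)), M).
Decompose tup/3: tup(m, m, e) = Y1,  q(A) = q(q(M)),  tup(true, true, M) = M.
Bind Y1 := tup(m, m, e); no other remaining equation mentions Y1.
Decompose q/1: A = q(M).
Bind A := q(M); no other remaining equation mentions A.
Occurs check fails: M occurs in tup(true, true, M); the equation M = tup(true, true, M) has no finite solution.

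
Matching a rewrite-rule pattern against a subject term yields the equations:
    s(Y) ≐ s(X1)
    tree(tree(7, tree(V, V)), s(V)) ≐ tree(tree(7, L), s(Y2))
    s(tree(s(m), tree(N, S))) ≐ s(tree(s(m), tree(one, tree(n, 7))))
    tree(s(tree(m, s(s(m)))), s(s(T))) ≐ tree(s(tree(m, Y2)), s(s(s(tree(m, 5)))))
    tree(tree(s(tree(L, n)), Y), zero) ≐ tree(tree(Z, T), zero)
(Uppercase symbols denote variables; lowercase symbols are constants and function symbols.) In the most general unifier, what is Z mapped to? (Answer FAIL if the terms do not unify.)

s(tree(tree(s(s(m)), s(s(m))), n))

Decompose s/1: Y ≐ X1.
Bind Y := X1; substituting into the one remaining equation that mentions Y gives: tree(tree(s(tree(L, n)), X1), zero) ≐ tree(tree(Z, T), zero).
Decompose tree/2: tree(7, tree(V, V)) ≐ tree(7, L),  s(V) ≐ s(Y2).
Decompose tree/2: 7 ≐ 7,  tree(V, V) ≐ L.
Delete trivial equation 7 ≐ 7.
Bind L := tree(V, V); substituting into the one remaining equation that mentions L gives: tree(tree(s(tree(tree(V, V), n)), X1), zero) ≐ tree(tree(Z, T), zero).
Decompose s/1: V ≐ Y2.
Bind V := Y2; substituting into the one remaining equation that mentions V gives: tree(tree(s(tree(tree(Y2, Y2), n)), X1), zero) ≐ tree(tree(Z, T), zero). Substituting into the earlier binding gives L := tree(Y2, Y2).
Decompose s/1: tree(s(m), tree(N, S)) ≐ tree(s(m), tree(one, tree(n, 7))).
Decompose tree/2: s(m) ≐ s(m),  tree(N, S) ≐ tree(one, tree(n, 7)).
Delete trivial equation s(m) ≐ s(m).
Decompose tree/2: N ≐ one,  S ≐ tree(n, 7).
Bind N := one; no other remaining equation mentions N.
Bind S := tree(n, 7); no other remaining equation mentions S.
Decompose tree/2: s(tree(m, s(s(m)))) ≐ s(tree(m, Y2)),  s(s(T)) ≐ s(s(s(tree(m, 5)))).
Decompose s/1: tree(m, s(s(m))) ≐ tree(m, Y2).
Decompose tree/2: m ≐ m,  s(s(m)) ≐ Y2.
Delete trivial equation m ≐ m.
Bind Y2 := s(s(m)); substituting into the one remaining equation that mentions Y2 gives: tree(tree(s(tree(tree(s(s(m)), s(s(m))), n)), X1), zero) ≐ tree(tree(Z, T), zero). Substituting into the earlier bindings gives L := tree(s(s(m)), s(s(m))), V := s(s(m)).
Decompose s/1: s(T) ≐ s(s(tree(m, 5))).
Decompose s/1: T ≐ s(tree(m, 5)).
Bind T := s(tree(m, 5)); substituting into the remaining equation gives: tree(tree(s(tree(tree(s(s(m)), s(s(m))), n)), X1), zero) ≐ tree(tree(Z, s(tree(m, 5))), zero).
Decompose tree/2: tree(s(tree(tree(s(s(m)), s(s(m))), n)), X1) ≐ tree(Z, s(tree(m, 5))),  zero ≐ zero.
Decompose tree/2: s(tree(tree(s(s(m)), s(s(m))), n)) ≐ Z,  X1 ≐ s(tree(m, 5)).
Bind Z := s(tree(tree(s(s(m)), s(s(m))), n)); no other remaining equation mentions Z.
Bind X1 := s(tree(m, 5)); no other remaining equation mentions X1. Substituting into the earlier binding gives Y := s(tree(m, 5)).
Delete trivial equation zero ≐ zero.
MGU = { Y -> s(tree(m, 5)), L -> tree(s(s(m)), s(s(m))), V -> s(s(m)), N -> one, S -> tree(n, 7), Y2 -> s(s(m)), T -> s(tree(m, 5)), Z -> s(tree(tree(s(s(m)), s(s(m))), n)), X1 -> s(tree(m, 5)) }, so Z -> s(tree(tree(s(s(m)), s(s(m))), n)).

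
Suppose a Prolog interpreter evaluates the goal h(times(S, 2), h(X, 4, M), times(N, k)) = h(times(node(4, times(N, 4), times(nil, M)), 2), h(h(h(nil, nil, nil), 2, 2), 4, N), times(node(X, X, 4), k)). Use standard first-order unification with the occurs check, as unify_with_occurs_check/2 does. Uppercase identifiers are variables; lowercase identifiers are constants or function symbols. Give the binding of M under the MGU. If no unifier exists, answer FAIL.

node(h(h(nil, nil, nil), 2, 2), h(h(nil, nil, nil), 2, 2), 4)

Decompose h/3: times(S, 2) = times(node(4, times(N, 4), times(nil, M)), 2),  h(X, 4, M) = h(h(h(nil, nil, nil), 2, 2), 4, N),  times(N, k) = times(node(X, X, 4), k).
Decompose times/2: S = node(4, times(N, 4), times(nil, M)),  2 = 2.
Bind S := node(4, times(N, 4), times(nil, M)); no other remaining equation mentions S.
Delete trivial equation 2 = 2.
Decompose h/3: X = h(h(nil, nil, nil), 2, 2),  4 = 4,  M = N.
Bind X := h(h(nil, nil, nil), 2, 2); substituting into the one remaining equation that mentions X gives: times(N, k) = times(node(h(h(nil, nil, nil), 2, 2), h(h(nil, nil, nil), 2, 2), 4), k).
Delete trivial equation 4 = 4.
Bind M := N; no other remaining equation mentions M. Substituting into the earlier binding gives S := node(4, times(N, 4), times(nil, N)).
Decompose times/2: N = node(h(h(nil, nil, nil), 2, 2), h(h(nil, nil, nil), 2, 2), 4),  k = k.
Bind N := node(h(h(nil, nil, nil), 2, 2), h(h(nil, nil, nil), 2, 2), 4); no other remaining equation mentions N. Substituting into the earlier bindings gives S := node(4, times(node(h(h(nil, nil, nil), 2, 2), h(h(nil, nil, nil), 2, 2), 4), 4), times(nil, node(h(h(nil, nil, nil), 2, 2), h(h(nil, nil, nil), 2, 2), 4))), M := node(h(h(nil, nil, nil), 2, 2), h(h(nil, nil, nil), 2, 2), 4).
Delete trivial equation k = k.
MGU = { S ↦ node(4, times(node(h(h(nil, nil, nil), 2, 2), h(h(nil, nil, nil), 2, 2), 4), 4), times(nil, node(h(h(nil, nil, nil), 2, 2), h(h(nil, nil, nil), 2, 2), 4))), X ↦ h(h(nil, nil, nil), 2, 2), M ↦ node(h(h(nil, nil, nil), 2, 2), h(h(nil, nil, nil), 2, 2), 4), N ↦ node(h(h(nil, nil, nil), 2, 2), h(h(nil, nil, nil), 2, 2), 4) }, so M ↦ node(h(h(nil, nil, nil), 2, 2), h(h(nil, nil, nil), 2, 2), 4).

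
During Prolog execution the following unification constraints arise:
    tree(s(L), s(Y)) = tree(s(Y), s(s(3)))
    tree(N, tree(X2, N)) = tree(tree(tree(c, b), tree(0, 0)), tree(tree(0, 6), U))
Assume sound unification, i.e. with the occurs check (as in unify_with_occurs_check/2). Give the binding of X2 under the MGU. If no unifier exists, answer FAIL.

tree(0, 6)

Decompose tree/2: s(L) = s(Y),  s(Y) = s(s(3)).
Decompose s/1: L = Y.
Bind L := Y; no other remaining equation mentions L.
Decompose s/1: Y = s(3).
Bind Y := s(3); no other remaining equation mentions Y. Substituting into the earlier binding gives L := s(3).
Decompose tree/2: N = tree(tree(c, b), tree(0, 0)),  tree(X2, N) = tree(tree(0, 6), U).
Bind N := tree(tree(c, b), tree(0, 0)); substituting into the remaining equation gives: tree(X2, tree(tree(c, b), tree(0, 0))) = tree(tree(0, 6), U).
Decompose tree/2: X2 = tree(0, 6),  tree(tree(c, b), tree(0, 0)) = U.
Bind X2 := tree(0, 6); no other remaining equation mentions X2.
Bind U := tree(tree(c, b), tree(0, 0)).
MGU = { L ↦ s(3), Y ↦ s(3), N ↦ tree(tree(c, b), tree(0, 0)), X2 ↦ tree(0, 6), U ↦ tree(tree(c, b), tree(0, 0)) }, so X2 ↦ tree(0, 6).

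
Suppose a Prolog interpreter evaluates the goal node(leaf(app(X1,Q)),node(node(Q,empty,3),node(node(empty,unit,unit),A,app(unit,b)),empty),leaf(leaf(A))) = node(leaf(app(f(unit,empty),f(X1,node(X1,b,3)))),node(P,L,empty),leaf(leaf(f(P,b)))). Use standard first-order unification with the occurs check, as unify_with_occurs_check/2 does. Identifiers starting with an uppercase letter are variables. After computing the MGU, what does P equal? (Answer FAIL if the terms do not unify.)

Decompose node/3: leaf(app(X1,Q)) = leaf(app(f(unit,empty),f(X1,node(X1,b,3)))),  node(node(Q,empty,3),node(node(empty,unit,unit),A,app(unit,b)),empty) = node(P,L,empty),  leaf(leaf(A)) = leaf(leaf(f(P,b))).
Decompose leaf/1: app(X1,Q) = app(f(unit,empty),f(X1,node(X1,b,3))).
Decompose app/2: X1 = f(unit,empty),  Q = f(X1,node(X1,b,3)).
Bind X1 := f(unit,empty); substituting into the one remaining equation that mentions X1 gives: Q = f(f(unit,empty),node(f(unit,empty),b,3)).
Bind Q := f(f(unit,empty),node(f(unit,empty),b,3)); substituting into the one remaining equation that mentions Q gives: node(node(f(f(unit,empty),node(f(unit,empty),b,3)),empty,3),node(node(empty,unit,unit),A,app(unit,b)),empty) = node(P,L,empty).
Decompose node/3: node(f(f(unit,empty),node(f(unit,empty),b,3)),empty,3) = P,  node(node(empty,unit,unit),A,app(unit,b)) = L,  empty = empty.
Bind P := node(f(f(unit,empty),node(f(unit,empty),b,3)),empty,3); substituting into the one remaining equation that mentions P gives: leaf(leaf(A)) = leaf(leaf(f(node(f(f(unit,empty),node(f(unit,empty),b,3)),empty,3),b))).
Bind L := node(node(empty,unit,unit),A,app(unit,b)); no other remaining equation mentions L.
Delete trivial equation empty = empty.
Decompose leaf/1: leaf(A) = leaf(f(node(f(f(unit,empty),node(f(unit,empty),b,3)),empty,3),b)).
Decompose leaf/1: A = f(node(f(f(unit,empty),node(f(unit,empty),b,3)),empty,3),b).
Bind A := f(node(f(f(unit,empty),node(f(unit,empty),b,3)),empty,3),b). Substituting into the earlier binding gives L := node(node(empty,unit,unit),f(node(f(f(unit,empty),node(f(unit,empty),b,3)),empty,3),b),app(unit,b)).
MGU = { X1 ↦ f(unit,empty), Q ↦ f(f(unit,empty),node(f(unit,empty),b,3)), P ↦ node(f(f(unit,empty),node(f(unit,empty),b,3)),empty,3), L ↦ node(node(empty,unit,unit),f(node(f(f(unit,empty),node(f(unit,empty),b,3)),empty,3),b),app(unit,b)), A ↦ f(node(f(f(unit,empty),node(f(unit,empty),b,3)),empty,3),b) }, so P ↦ node(f(f(unit,empty),node(f(unit,empty),b,3)),empty,3).

node(f(f(unit,empty),node(f(unit,empty),b,3)),empty,3)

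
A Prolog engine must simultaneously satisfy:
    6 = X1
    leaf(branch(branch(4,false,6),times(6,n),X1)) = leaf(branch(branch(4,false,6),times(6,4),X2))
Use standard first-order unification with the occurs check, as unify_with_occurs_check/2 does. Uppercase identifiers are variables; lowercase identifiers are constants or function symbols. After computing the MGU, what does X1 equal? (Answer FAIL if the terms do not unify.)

FAIL

Bind X1 := 6; substituting into the remaining equation gives: leaf(branch(branch(4,false,6),times(6,n),6)) = leaf(branch(branch(4,false,6),times(6,4),X2)).
Decompose leaf/1: branch(branch(4,false,6),times(6,n),6) = branch(branch(4,false,6),times(6,4),X2).
Decompose branch/3: branch(4,false,6) = branch(4,false,6),  times(6,n) = times(6,4),  6 = X2.
Delete trivial equation branch(4,false,6) = branch(4,false,6).
Decompose times/2: 6 = 6,  n = 4.
Delete trivial equation 6 = 6.
Clash: constants n and 4 differ; no unifier exists.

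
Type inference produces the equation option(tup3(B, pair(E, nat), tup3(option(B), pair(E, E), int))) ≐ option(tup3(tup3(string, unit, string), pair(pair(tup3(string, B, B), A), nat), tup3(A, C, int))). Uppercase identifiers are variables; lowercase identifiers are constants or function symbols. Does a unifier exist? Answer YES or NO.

YES

Decompose option/1: tup3(B, pair(E, nat), tup3(option(B), pair(E, E), int)) ≐ tup3(tup3(string, unit, string), pair(pair(tup3(string, B, B), A), nat), tup3(A, C, int)).
Decompose tup3/3: B ≐ tup3(string, unit, string),  pair(E, nat) ≐ pair(pair(tup3(string, B, B), A), nat),  tup3(option(B), pair(E, E), int) ≐ tup3(A, C, int).
Bind B := tup3(string, unit, string); substituting into the remaining equations gives: pair(E, nat) ≐ pair(pair(tup3(string, tup3(string, unit, string), tup3(string, unit, string)), A), nat),  tup3(option(tup3(string, unit, string)), pair(E, E), int) ≐ tup3(A, C, int).
Decompose pair/2: E ≐ pair(tup3(string, tup3(string, unit, string), tup3(string, unit, string)), A),  nat ≐ nat.
Bind E := pair(tup3(string, tup3(string, unit, string), tup3(string, unit, string)), A); substituting into the one remaining equation that mentions E gives: tup3(option(tup3(string, unit, string)), pair(pair(tup3(string, tup3(string, unit, string), tup3(string, unit, string)), A), pair(tup3(string, tup3(string, unit, string), tup3(string, unit, string)), A)), int) ≐ tup3(A, C, int).
Delete trivial equation nat ≐ nat.
Decompose tup3/3: option(tup3(string, unit, string)) ≐ A,  pair(pair(tup3(string, tup3(string, unit, string), tup3(string, unit, string)), A), pair(tup3(string, tup3(string, unit, string), tup3(string, unit, string)), A)) ≐ C,  int ≐ int.
Bind A := option(tup3(string, unit, string)); substituting into the one remaining equation that mentions A gives: pair(pair(tup3(string, tup3(string, unit, string), tup3(string, unit, string)), option(tup3(string, unit, string))), pair(tup3(string, tup3(string, unit, string), tup3(string, unit, string)), option(tup3(string, unit, string)))) ≐ C. Substituting into the earlier binding gives E := pair(tup3(string, tup3(string, unit, string), tup3(string, unit, string)), option(tup3(string, unit, string))).
Bind C := pair(pair(tup3(string, tup3(string, unit, string), tup3(string, unit, string)), option(tup3(string, unit, string))), pair(tup3(string, tup3(string, unit, string), tup3(string, unit, string)), option(tup3(string, unit, string)))); no other remaining equation mentions C.
Delete trivial equation int ≐ int.
No equations remain and no clash or occurs-check failure arose, so a unifier exists.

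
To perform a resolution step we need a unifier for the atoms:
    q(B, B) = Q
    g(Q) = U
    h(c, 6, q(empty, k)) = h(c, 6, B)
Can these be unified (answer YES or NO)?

Bind Q := q(B, B); substituting into the one remaining equation that mentions Q gives: g(q(B, B)) = U.
Bind U := g(q(B, B)); no other remaining equation mentions U.
Decompose h/3: c = c,  6 = 6,  q(empty, k) = B.
Delete trivial equation c = c.
Delete trivial equation 6 = 6.
Bind B := q(empty, k). Substituting into the earlier bindings gives Q := q(q(empty, k), q(empty, k)), U := g(q(q(empty, k), q(empty, k))).
No equations remain and no clash or occurs-check failure arose, so a unifier exists.

YES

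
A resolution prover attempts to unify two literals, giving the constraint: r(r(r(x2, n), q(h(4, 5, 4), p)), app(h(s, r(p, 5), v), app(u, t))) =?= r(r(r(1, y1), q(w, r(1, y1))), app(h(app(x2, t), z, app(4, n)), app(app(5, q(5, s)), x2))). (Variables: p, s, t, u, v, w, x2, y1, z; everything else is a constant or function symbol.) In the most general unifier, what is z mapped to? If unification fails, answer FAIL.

Decompose r/2: r(r(x2, n), q(h(4, 5, 4), p)) =?= r(r(1, y1), q(w, r(1, y1))),  app(h(s, r(p, 5), v), app(u, t)) =?= app(h(app(x2, t), z, app(4, n)), app(app(5, q(5, s)), x2)).
Decompose r/2: r(x2, n) =?= r(1, y1),  q(h(4, 5, 4), p) =?= q(w, r(1, y1)).
Decompose r/2: x2 =?= 1,  n =?= y1.
Bind x2 := 1; substituting into the one remaining equation that mentions x2 gives: app(h(s, r(p, 5), v), app(u, t)) =?= app(h(app(1, t), z, app(4, n)), app(app(5, q(5, s)), 1)).
Bind y1 := n; substituting into the one remaining equation that mentions y1 gives: q(h(4, 5, 4), p) =?= q(w, r(1, n)).
Decompose q/2: h(4, 5, 4) =?= w,  p =?= r(1, n).
Bind w := h(4, 5, 4); no other remaining equation mentions w.
Bind p := r(1, n); substituting into the remaining equation gives: app(h(s, r(r(1, n), 5), v), app(u, t)) =?= app(h(app(1, t), z, app(4, n)), app(app(5, q(5, s)), 1)).
Decompose app/2: h(s, r(r(1, n), 5), v) =?= h(app(1, t), z, app(4, n)),  app(u, t) =?= app(app(5, q(5, s)), 1).
Decompose h/3: s =?= app(1, t),  r(r(1, n), 5) =?= z,  v =?= app(4, n).
Bind s := app(1, t); substituting into the one remaining equation that mentions s gives: app(u, t) =?= app(app(5, q(5, app(1, t))), 1).
Bind z := r(r(1, n), 5); no other remaining equation mentions z.
Bind v := app(4, n); no other remaining equation mentions v.
Decompose app/2: u =?= app(5, q(5, app(1, t))),  t =?= 1.
Bind u := app(5, q(5, app(1, t))); no other remaining equation mentions u.
Bind t := 1. Substituting into the earlier bindings gives s := app(1, 1), u := app(5, q(5, app(1, 1))).
MGU = { x2 ↦ 1, y1 ↦ n, w ↦ h(4, 5, 4), p ↦ r(1, n), s ↦ app(1, 1), z ↦ r(r(1, n), 5), v ↦ app(4, n), u ↦ app(5, q(5, app(1, 1))), t ↦ 1 }, so z ↦ r(r(1, n), 5).

r(r(1, n), 5)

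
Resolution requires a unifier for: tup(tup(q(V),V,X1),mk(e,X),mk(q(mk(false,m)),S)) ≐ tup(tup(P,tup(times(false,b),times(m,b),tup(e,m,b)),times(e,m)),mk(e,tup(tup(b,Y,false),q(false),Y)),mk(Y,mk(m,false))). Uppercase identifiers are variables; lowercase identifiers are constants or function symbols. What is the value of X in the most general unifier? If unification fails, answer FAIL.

Decompose tup/3: tup(q(V),V,X1) ≐ tup(P,tup(times(false,b),times(m,b),tup(e,m,b)),times(e,m)),  mk(e,X) ≐ mk(e,tup(tup(b,Y,false),q(false),Y)),  mk(q(mk(false,m)),S) ≐ mk(Y,mk(m,false)).
Decompose tup/3: q(V) ≐ P,  V ≐ tup(times(false,b),times(m,b),tup(e,m,b)),  X1 ≐ times(e,m).
Bind P := q(V); no other remaining equation mentions P.
Bind V := tup(times(false,b),times(m,b),tup(e,m,b)); no other remaining equation mentions V. Substituting into the earlier binding gives P := q(tup(times(false,b),times(m,b),tup(e,m,b))).
Bind X1 := times(e,m); no other remaining equation mentions X1.
Decompose mk/2: e ≐ e,  X ≐ tup(tup(b,Y,false),q(false),Y).
Delete trivial equation e ≐ e.
Bind X := tup(tup(b,Y,false),q(false),Y); no other remaining equation mentions X.
Decompose mk/2: q(mk(false,m)) ≐ Y,  S ≐ mk(m,false).
Bind Y := q(mk(false,m)); no other remaining equation mentions Y. Substituting into the earlier binding gives X := tup(tup(b,q(mk(false,m)),false),q(false),q(mk(false,m))).
Bind S := mk(m,false).
MGU = { P := q(tup(times(false,b),times(m,b),tup(e,m,b))), V := tup(times(false,b),times(m,b),tup(e,m,b)), X1 := times(e,m), X := tup(tup(b,q(mk(false,m)),false),q(false),q(mk(false,m))), Y := q(mk(false,m)), S := mk(m,false) }, so X := tup(tup(b,q(mk(false,m)),false),q(false),q(mk(false,m))).

tup(tup(b,q(mk(false,m)),false),q(false),q(mk(false,m)))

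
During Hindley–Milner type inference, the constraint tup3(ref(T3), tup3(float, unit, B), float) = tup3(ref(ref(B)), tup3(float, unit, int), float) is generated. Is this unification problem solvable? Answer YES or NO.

YES

Decompose tup3/3: ref(T3) = ref(ref(B)),  tup3(float, unit, B) = tup3(float, unit, int),  float = float.
Decompose ref/1: T3 = ref(B).
Bind T3 := ref(B); no other remaining equation mentions T3.
Decompose tup3/3: float = float,  unit = unit,  B = int.
Delete trivial equation float = float.
Delete trivial equation unit = unit.
Bind B := int; no other remaining equation mentions B. Substituting into the earlier binding gives T3 := ref(int).
Delete trivial equation float = float.
No equations remain and no clash or occurs-check failure arose, so a unifier exists.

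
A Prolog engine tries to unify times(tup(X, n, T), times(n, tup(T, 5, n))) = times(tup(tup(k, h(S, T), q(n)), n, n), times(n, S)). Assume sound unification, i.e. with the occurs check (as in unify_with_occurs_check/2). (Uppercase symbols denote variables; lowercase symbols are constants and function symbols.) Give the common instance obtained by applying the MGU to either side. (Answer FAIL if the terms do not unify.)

times(tup(tup(k, h(tup(n, 5, n), n), q(n)), n, n), times(n, tup(n, 5, n)))

Decompose times/2: tup(X, n, T) = tup(tup(k, h(S, T), q(n)), n, n),  times(n, tup(T, 5, n)) = times(n, S).
Decompose tup/3: X = tup(k, h(S, T), q(n)),  n = n,  T = n.
Bind X := tup(k, h(S, T), q(n)); no other remaining equation mentions X.
Delete trivial equation n = n.
Bind T := n; substituting into the remaining equation gives: times(n, tup(n, 5, n)) = times(n, S). Substituting into the earlier binding gives X := tup(k, h(S, n), q(n)).
Decompose times/2: n = n,  tup(n, 5, n) = S.
Delete trivial equation n = n.
Bind S := tup(n, 5, n). Substituting into the earlier binding gives X := tup(k, h(tup(n, 5, n), n), q(n)).
Applying the MGU to either side gives times(tup(tup(k, h(tup(n, 5, n), n), q(n)), n, n), times(n, tup(n, 5, n))).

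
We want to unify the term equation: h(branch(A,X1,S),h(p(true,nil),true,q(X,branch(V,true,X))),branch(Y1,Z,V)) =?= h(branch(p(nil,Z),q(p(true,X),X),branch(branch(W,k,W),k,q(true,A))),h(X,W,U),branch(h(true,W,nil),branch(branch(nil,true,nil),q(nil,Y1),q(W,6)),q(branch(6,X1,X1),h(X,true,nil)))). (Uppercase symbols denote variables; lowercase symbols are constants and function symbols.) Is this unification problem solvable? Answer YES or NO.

YES

Decompose h/3: branch(A,X1,S) =?= branch(p(nil,Z),q(p(true,X),X),branch(branch(W,k,W),k,q(true,A))),  h(p(true,nil),true,q(X,branch(V,true,X))) =?= h(X,W,U),  branch(Y1,Z,V) =?= branch(h(true,W,nil),branch(branch(nil,true,nil),q(nil,Y1),q(W,6)),q(branch(6,X1,X1),h(X,true,nil))).
Decompose branch/3: A =?= p(nil,Z),  X1 =?= q(p(true,X),X),  S =?= branch(branch(W,k,W),k,q(true,A)).
Bind A := p(nil,Z); substituting into the one remaining equation that mentions A gives: S =?= branch(branch(W,k,W),k,q(true,p(nil,Z))).
Bind X1 := q(p(true,X),X); substituting into the one remaining equation that mentions X1 gives: branch(Y1,Z,V) =?= branch(h(true,W,nil),branch(branch(nil,true,nil),q(nil,Y1),q(W,6)),q(branch(6,q(p(true,X),X),q(p(true,X),X)),h(X,true,nil))).
Bind S := branch(branch(W,k,W),k,q(true,p(nil,Z))); no other remaining equation mentions S.
Decompose h/3: p(true,nil) =?= X,  true =?= W,  q(X,branch(V,true,X)) =?= U.
Bind X := p(true,nil); substituting into the 2 remaining equations that mention X gives: q(p(true,nil),branch(V,true,p(true,nil))) =?= U,  branch(Y1,Z,V) =?= branch(h(true,W,nil),branch(branch(nil,true,nil),q(nil,Y1),q(W,6)),q(branch(6,q(p(true,p(true,nil)),p(true,nil)),q(p(true,p(true,nil)),p(true,nil))),h(p(true,nil),true,nil))). Substituting into the earlier binding gives X1 := q(p(true,p(true,nil)),p(true,nil)).
Bind W := true; substituting into the one remaining equation that mentions W gives: branch(Y1,Z,V) =?= branch(h(true,true,nil),branch(branch(nil,true,nil),q(nil,Y1),q(true,6)),q(branch(6,q(p(true,p(true,nil)),p(true,nil)),q(p(true,p(true,nil)),p(true,nil))),h(p(true,nil),true,nil))). Substituting into the earlier binding gives S := branch(branch(true,k,true),k,q(true,p(nil,Z))).
Bind U := q(p(true,nil),branch(V,true,p(true,nil))); no other remaining equation mentions U.
Decompose branch/3: Y1 =?= h(true,true,nil),  Z =?= branch(branch(nil,true,nil),q(nil,Y1),q(true,6)),  V =?= q(branch(6,q(p(true,p(true,nil)),p(true,nil)),q(p(true,p(true,nil)),p(true,nil))),h(p(true,nil),true,nil)).
Bind Y1 := h(true,true,nil); substituting into the one remaining equation that mentions Y1 gives: Z =?= branch(branch(nil,true,nil),q(nil,h(true,true,nil)),q(true,6)).
Bind Z := branch(branch(nil,true,nil),q(nil,h(true,true,nil)),q(true,6)); no other remaining equation mentions Z. Substituting into the earlier bindings gives A := p(nil,branch(branch(nil,true,nil),q(nil,h(true,true,nil)),q(true,6))), S := branch(branch(true,k,true),k,q(true,p(nil,branch(branch(nil,true,nil),q(nil,h(true,true,nil)),q(true,6))))).
Bind V := q(branch(6,q(p(true,p(true,nil)),p(true,nil)),q(p(true,p(true,nil)),p(true,nil))),h(p(true,nil),true,nil)). Substituting into the earlier binding gives U := q(p(true,nil),branch(q(branch(6,q(p(true,p(true,nil)),p(true,nil)),q(p(true,p(true,nil)),p(true,nil))),h(p(true,nil),true,nil)),true,p(true,nil))).
No equations remain and no clash or occurs-check failure arose, so a unifier exists.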